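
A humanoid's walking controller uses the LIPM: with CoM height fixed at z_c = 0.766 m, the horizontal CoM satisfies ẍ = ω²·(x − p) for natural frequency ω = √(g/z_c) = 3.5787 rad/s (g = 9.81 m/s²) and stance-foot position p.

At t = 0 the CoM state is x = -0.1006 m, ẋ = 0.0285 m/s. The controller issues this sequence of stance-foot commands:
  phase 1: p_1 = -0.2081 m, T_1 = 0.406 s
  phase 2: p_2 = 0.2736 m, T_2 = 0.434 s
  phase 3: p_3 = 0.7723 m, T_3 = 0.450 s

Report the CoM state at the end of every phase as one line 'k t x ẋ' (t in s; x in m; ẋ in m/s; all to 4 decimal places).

1 0.4060 0.0504 0.8417
2 0.8400 0.2534 0.2750
3 1.2900 -0.3934 -3.7456

phase 1: p=-0.2081, T=0.406, ωT=1.452952, cosh=2.254799, sinh=2.020920; start (x,ẋ)=(-0.100600, 0.028500) → end (x,ẋ)=(0.050385, 0.841730)
phase 2: p=0.2736, T=0.434, ωT=1.553156, cosh=2.468971, sinh=2.257391; start (x,ẋ)=(0.050385, 0.841730) → end (x,ẋ)=(0.253440, 0.274960)
phase 3: p=0.7723, T=0.450, ωT=1.610415, cosh=2.602346, sinh=2.402542; start (x,ẋ)=(0.253440, 0.274960) → end (x,ẋ)=(-0.393361, -3.745606)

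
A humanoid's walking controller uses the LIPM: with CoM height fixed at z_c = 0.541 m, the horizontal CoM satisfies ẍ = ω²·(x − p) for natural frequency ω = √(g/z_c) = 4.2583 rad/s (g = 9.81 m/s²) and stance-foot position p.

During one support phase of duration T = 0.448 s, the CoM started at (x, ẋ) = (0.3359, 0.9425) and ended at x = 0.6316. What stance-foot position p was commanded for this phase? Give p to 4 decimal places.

p = 0.5133

ωT = 4.2583·0.448 = 1.907718; cosh(ωT) = 3.443059, sinh(ωT) = 3.294640
x(T) = p + (x₀−p)·cosh(ωT) + (ẋ₀/ω)·sinh(ωT) ⇒ p·(1 − cosh) = x(T) − x₀·cosh − (ẋ₀/ω)·sinh
numerator   = 0.6316 − (0.3359)·3.443059 − (0.9425/4.2583)·3.294640 = -1.254134
denominator = 1 − 3.443059 = -2.443059
p = -1.254134 / -2.443059 = 0.5133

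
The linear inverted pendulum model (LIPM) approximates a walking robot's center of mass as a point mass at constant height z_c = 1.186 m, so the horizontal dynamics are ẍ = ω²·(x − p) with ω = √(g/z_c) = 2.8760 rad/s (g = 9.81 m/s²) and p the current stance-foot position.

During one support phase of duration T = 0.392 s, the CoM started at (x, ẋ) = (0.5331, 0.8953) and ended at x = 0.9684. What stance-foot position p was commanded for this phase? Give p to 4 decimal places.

ωT = 2.8760·0.392 = 1.127392; cosh(ωT) = 1.705735, sinh(ωT) = 1.381858
x(T) = p + (x₀−p)·cosh(ωT) + (ẋ₀/ω)·sinh(ωT) ⇒ p·(1 − cosh) = x(T) − x₀·cosh − (ẋ₀/ω)·sinh
numerator   = 0.9684 − (0.5331)·1.705735 − (0.8953/2.8760)·1.381858 = -0.371101
denominator = 1 − 1.705735 = -0.705735
p = -0.371101 / -0.705735 = 0.5258

p = 0.5258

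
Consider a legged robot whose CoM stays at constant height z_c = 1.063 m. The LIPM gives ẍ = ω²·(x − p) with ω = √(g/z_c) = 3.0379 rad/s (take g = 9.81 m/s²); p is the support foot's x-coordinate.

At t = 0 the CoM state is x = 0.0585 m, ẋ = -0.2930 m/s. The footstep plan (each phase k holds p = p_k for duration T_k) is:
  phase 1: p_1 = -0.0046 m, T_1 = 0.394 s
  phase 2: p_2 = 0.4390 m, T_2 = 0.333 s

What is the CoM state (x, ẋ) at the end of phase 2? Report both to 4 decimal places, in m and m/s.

x = -0.3946, ẋ = -2.0957

phase 1: p=-0.0046, T=0.394, ωT=1.196933, cosh=1.806034, sinh=1.503914; start (x,ẋ)=(0.058500, -0.293000) → end (x,ẋ)=(-0.035689, -0.240880)
phase 2: p=0.4390, T=0.333, ωT=1.011621, cosh=1.556842, sinh=1.193213; start (x,ẋ)=(-0.035689, -0.240880) → end (x,ẋ)=(-0.394628, -2.095694)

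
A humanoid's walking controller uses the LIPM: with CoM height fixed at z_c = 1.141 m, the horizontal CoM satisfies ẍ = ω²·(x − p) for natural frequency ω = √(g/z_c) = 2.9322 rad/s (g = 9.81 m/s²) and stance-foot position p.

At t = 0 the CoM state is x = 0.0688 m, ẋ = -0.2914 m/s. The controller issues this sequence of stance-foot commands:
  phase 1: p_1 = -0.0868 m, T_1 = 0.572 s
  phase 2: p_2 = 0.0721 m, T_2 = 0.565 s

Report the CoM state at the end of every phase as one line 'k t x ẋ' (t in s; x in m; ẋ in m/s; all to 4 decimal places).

1 0.5720 0.0874 0.3712
2 1.1370 0.4335 1.1218

phase 1: p=-0.0868, T=0.572, ωT=1.677218, cosh=2.768772, sinh=2.581879; start (x,ẋ)=(0.068800, -0.291400) → end (x,ẋ)=(0.087436, 0.371163)
phase 2: p=0.0721, T=0.565, ωT=1.656693, cosh=2.716358, sinh=2.525589; start (x,ẋ)=(0.087436, 0.371163) → end (x,ẋ)=(0.433451, 1.121780)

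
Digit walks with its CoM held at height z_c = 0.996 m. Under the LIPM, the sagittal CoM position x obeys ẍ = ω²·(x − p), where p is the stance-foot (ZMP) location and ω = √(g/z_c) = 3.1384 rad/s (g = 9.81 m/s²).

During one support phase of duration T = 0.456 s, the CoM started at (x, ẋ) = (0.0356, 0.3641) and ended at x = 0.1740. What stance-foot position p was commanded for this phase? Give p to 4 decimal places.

ωT = 3.1384·0.456 = 1.431110; cosh(ωT) = 2.211193, sinh(ωT) = 1.972149
x(T) = p + (x₀−p)·cosh(ωT) + (ẋ₀/ω)·sinh(ωT) ⇒ p·(1 − cosh) = x(T) − x₀·cosh − (ẋ₀/ω)·sinh
numerator   = 0.1740 − (0.0356)·2.211193 − (0.3641/3.1384)·1.972149 = -0.133516
denominator = 1 − 2.211193 = -1.211193
p = -0.133516 / -1.211193 = 0.1102

p = 0.1102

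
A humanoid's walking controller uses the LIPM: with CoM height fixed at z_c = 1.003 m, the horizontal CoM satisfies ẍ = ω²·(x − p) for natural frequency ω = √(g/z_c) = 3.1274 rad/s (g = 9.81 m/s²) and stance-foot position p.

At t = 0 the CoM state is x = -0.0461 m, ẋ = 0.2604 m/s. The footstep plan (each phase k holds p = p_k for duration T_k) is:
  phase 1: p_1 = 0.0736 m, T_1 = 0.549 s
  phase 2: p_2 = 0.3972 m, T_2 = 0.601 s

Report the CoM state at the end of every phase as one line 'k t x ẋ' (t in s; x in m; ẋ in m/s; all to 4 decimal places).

1 0.5490 -0.0461 -0.2602
2 1.1500 -1.3546 -5.3067

phase 1: p=0.0736, T=0.549, ωT=1.716943, cosh=2.873547, sinh=2.693933; start (x,ẋ)=(-0.046100, 0.260400) → end (x,ẋ)=(-0.046056, -0.260201)
phase 2: p=0.3972, T=0.601, ωT=1.879567, cosh=3.351663, sinh=3.199007; start (x,ẋ)=(-0.046056, -0.260201) → end (x,ẋ)=(-1.354604, -5.306694)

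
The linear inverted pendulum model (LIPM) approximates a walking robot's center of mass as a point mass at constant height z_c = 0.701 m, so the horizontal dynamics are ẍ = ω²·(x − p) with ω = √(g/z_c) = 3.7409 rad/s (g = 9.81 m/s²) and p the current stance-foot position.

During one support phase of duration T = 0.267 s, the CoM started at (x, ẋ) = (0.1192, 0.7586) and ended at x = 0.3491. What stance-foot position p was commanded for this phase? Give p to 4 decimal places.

p = 0.1341

ωT = 3.7409·0.267 = 0.998820; cosh(ωT) = 1.541695, sinh(ωT) = 1.173382
x(T) = p + (x₀−p)·cosh(ωT) + (ẋ₀/ω)·sinh(ωT) ⇒ p·(1 − cosh) = x(T) − x₀·cosh − (ẋ₀/ω)·sinh
numerator   = 0.3491 − (0.1192)·1.541695 − (0.7586/3.7409)·1.173382 = -0.072615
denominator = 1 − 1.541695 = -0.541695
p = -0.072615 / -0.541695 = 0.1341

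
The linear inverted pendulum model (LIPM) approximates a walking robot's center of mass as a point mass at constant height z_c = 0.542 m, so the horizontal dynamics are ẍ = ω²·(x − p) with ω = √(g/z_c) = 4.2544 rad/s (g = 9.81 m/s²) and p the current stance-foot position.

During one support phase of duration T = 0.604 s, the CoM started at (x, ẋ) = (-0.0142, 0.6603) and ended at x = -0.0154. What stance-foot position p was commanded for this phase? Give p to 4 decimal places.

ωT = 4.2544·0.604 = 2.569658; cosh(ωT) = 6.568957, sinh(ωT) = 6.492395
x(T) = p + (x₀−p)·cosh(ωT) + (ẋ₀/ω)·sinh(ωT) ⇒ p·(1 − cosh) = x(T) − x₀·cosh − (ẋ₀/ω)·sinh
numerator   = -0.0154 − (-0.0142)·6.568957 − (0.6603/4.2544)·6.492395 = -0.929767
denominator = 1 − 6.568957 = -5.568957
p = -0.929767 / -5.568957 = 0.1670

p = 0.1670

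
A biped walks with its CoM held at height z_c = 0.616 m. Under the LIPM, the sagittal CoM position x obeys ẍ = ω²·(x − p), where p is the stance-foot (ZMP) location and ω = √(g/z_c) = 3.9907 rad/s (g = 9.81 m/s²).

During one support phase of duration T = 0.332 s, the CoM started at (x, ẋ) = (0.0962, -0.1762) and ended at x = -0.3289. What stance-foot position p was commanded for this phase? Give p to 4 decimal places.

p = 0.4394

ωT = 3.9907·0.332 = 1.324912; cosh(ωT) = 2.013841, sinh(ωT) = 1.748015
x(T) = p + (x₀−p)·cosh(ωT) + (ẋ₀/ω)·sinh(ωT) ⇒ p·(1 − cosh) = x(T) − x₀·cosh − (ẋ₀/ω)·sinh
numerator   = -0.3289 − (0.0962)·2.013841 − (-0.1762/3.9907)·1.748015 = -0.445452
denominator = 1 − 2.013841 = -1.013841
p = -0.445452 / -1.013841 = 0.4394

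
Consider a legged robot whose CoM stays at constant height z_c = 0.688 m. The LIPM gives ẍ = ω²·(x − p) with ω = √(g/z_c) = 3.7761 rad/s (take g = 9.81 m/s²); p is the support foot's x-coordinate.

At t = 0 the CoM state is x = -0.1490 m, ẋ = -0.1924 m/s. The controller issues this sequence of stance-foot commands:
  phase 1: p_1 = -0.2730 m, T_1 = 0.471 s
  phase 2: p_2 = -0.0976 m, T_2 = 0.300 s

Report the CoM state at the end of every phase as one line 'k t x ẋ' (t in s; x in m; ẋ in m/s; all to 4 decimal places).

1 0.4710 -0.0420 0.7609
2 0.7710 0.2780 1.5958

phase 1: p=-0.2730, T=0.471, ωT=1.778543, cosh=3.045054, sinh=2.876170; start (x,ẋ)=(-0.149000, -0.192400) → end (x,ẋ)=(-0.041960, 0.760859)
phase 2: p=-0.0976, T=0.300, ωT=1.132830, cosh=1.713275, sinh=1.391155; start (x,ẋ)=(-0.041960, 0.760859) → end (x,ẋ)=(0.278035, 1.595845)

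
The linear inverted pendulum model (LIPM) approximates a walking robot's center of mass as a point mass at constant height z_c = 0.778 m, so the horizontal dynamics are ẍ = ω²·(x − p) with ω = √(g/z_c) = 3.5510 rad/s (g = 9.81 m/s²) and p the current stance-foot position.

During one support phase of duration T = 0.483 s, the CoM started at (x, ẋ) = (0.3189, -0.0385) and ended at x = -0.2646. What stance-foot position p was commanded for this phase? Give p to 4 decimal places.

p = 0.6156

ωT = 3.5510·0.483 = 1.715133; cosh(ωT) = 2.868677, sinh(ωT) = 2.688737
x(T) = p + (x₀−p)·cosh(ωT) + (ẋ₀/ω)·sinh(ωT) ⇒ p·(1 − cosh) = x(T) − x₀·cosh − (ẋ₀/ω)·sinh
numerator   = -0.2646 − (0.3189)·2.868677 − (-0.0385/3.5510)·2.688737 = -1.150270
denominator = 1 − 2.868677 = -1.868677
p = -1.150270 / -1.868677 = 0.6156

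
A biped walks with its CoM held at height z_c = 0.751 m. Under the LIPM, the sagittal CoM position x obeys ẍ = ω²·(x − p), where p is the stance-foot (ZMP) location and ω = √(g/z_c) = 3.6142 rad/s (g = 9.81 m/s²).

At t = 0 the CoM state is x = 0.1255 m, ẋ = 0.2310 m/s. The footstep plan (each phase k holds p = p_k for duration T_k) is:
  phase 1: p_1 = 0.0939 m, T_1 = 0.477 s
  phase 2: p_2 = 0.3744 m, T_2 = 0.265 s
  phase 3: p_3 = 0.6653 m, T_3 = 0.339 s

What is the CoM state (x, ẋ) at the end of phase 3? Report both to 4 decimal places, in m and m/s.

x = 1.2426, ẋ = 2.5119

phase 1: p=0.0939, T=0.477, ωT=1.723973, cosh=2.892559, sinh=2.714203; start (x,ẋ)=(0.125500, 0.231000) → end (x,ẋ)=(0.358782, 0.978167)
phase 2: p=0.3744, T=0.265, ωT=0.957763, cosh=1.494806, sinh=1.111055; start (x,ẋ)=(0.358782, 0.978167) → end (x,ẋ)=(0.651756, 1.399454)
phase 3: p=0.6653, T=0.339, ωT=1.225214, cosh=1.849294, sinh=1.555600; start (x,ẋ)=(0.651756, 1.399454) → end (x,ẋ)=(1.242597, 2.511855)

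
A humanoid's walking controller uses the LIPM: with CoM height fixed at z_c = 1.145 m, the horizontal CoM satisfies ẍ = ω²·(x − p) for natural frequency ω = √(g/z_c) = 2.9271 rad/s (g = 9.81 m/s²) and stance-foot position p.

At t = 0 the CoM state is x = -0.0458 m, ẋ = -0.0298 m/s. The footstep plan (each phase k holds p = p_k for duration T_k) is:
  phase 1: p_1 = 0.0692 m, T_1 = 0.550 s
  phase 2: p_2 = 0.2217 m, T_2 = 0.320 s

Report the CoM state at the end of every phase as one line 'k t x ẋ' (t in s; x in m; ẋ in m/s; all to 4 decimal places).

1 0.5500 -0.2544 -0.8858
2 0.8700 -0.8057 -2.8083

phase 1: p=0.0692, T=0.550, ωT=1.609905, cosh=2.601121, sinh=2.401215; start (x,ẋ)=(-0.045800, -0.029800) → end (x,ẋ)=(-0.254375, -0.885802)
phase 2: p=0.2217, T=0.320, ωT=0.936672, cosh=1.471703, sinh=1.079773; start (x,ẋ)=(-0.254375, -0.885802) → end (x,ẋ)=(-0.805703, -2.808322)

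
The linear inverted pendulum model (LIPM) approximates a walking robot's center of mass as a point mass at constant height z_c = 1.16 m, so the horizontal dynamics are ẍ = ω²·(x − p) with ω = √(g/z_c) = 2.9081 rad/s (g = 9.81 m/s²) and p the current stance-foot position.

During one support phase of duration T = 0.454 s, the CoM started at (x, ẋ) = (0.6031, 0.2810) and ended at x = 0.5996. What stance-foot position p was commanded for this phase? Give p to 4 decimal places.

ωT = 2.9081·0.454 = 1.320277; cosh(ωT) = 2.005761, sinh(ωT) = 1.738699
x(T) = p + (x₀−p)·cosh(ωT) + (ẋ₀/ω)·sinh(ωT) ⇒ p·(1 − cosh) = x(T) − x₀·cosh − (ẋ₀/ω)·sinh
numerator   = 0.5996 − (0.6031)·2.005761 − (0.2810/2.9081)·1.738699 = -0.778079
denominator = 1 − 2.005761 = -1.005761
p = -0.778079 / -1.005761 = 0.7736

p = 0.7736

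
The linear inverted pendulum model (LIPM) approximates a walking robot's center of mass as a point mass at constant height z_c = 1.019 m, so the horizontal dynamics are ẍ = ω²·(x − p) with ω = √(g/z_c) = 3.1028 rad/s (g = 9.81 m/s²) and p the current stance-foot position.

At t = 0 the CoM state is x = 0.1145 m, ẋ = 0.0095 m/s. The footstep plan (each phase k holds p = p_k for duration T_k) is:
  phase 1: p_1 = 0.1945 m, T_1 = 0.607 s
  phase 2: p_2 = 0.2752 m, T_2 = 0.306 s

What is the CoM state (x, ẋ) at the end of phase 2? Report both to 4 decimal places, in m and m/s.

x = -0.5009, ẋ = -2.2960

phase 1: p=0.1945, T=0.607, ωT=1.883400, cosh=3.363947, sinh=3.211875; start (x,ẋ)=(0.114500, 0.009500) → end (x,ẋ)=(-0.064782, -0.765307)
phase 2: p=0.2752, T=0.306, ωT=0.949457, cosh=1.485628, sinh=1.098677; start (x,ẋ)=(-0.064782, -0.765307) → end (x,ẋ)=(-0.500876, -2.295951)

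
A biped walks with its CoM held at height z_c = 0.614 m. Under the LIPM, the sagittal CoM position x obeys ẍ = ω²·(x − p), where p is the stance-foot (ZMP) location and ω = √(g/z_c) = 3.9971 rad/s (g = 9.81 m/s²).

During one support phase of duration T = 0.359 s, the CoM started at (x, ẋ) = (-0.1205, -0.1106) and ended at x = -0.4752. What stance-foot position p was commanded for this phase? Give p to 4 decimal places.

p = 0.1256

ωT = 3.9971·0.359 = 1.434959; cosh(ωT) = 2.218799, sinh(ωT) = 1.980674
x(T) = p + (x₀−p)·cosh(ωT) + (ẋ₀/ω)·sinh(ωT) ⇒ p·(1 − cosh) = x(T) − x₀·cosh − (ẋ₀/ω)·sinh
numerator   = -0.4752 − (-0.1205)·2.218799 − (-0.1106/3.9971)·1.980674 = -0.153029
denominator = 1 − 2.218799 = -1.218799
p = -0.153029 / -1.218799 = 0.1256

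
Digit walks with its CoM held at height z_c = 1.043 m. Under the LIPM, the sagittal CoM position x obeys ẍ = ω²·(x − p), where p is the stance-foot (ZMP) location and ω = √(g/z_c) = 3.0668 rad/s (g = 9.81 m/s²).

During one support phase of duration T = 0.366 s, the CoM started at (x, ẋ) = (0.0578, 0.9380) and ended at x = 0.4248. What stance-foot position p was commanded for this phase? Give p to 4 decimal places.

p = 0.1337

ωT = 3.0668·0.366 = 1.122449; cosh(ωT) = 1.698925, sinh(ωT) = 1.373443
x(T) = p + (x₀−p)·cosh(ωT) + (ẋ₀/ω)·sinh(ωT) ⇒ p·(1 − cosh) = x(T) − x₀·cosh − (ẋ₀/ω)·sinh
numerator   = 0.4248 − (0.0578)·1.698925 − (0.9380/3.0668)·1.373443 = -0.093474
denominator = 1 − 1.698925 = -0.698925
p = -0.093474 / -0.698925 = 0.1337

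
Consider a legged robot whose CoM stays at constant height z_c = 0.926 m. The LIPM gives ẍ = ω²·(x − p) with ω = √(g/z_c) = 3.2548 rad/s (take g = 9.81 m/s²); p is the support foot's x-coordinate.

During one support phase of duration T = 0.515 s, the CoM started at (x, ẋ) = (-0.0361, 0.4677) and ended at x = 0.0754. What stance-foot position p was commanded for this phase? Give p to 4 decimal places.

ωT = 3.2548·0.515 = 1.676222; cosh(ωT) = 2.766201, sinh(ωT) = 2.579122
x(T) = p + (x₀−p)·cosh(ωT) + (ẋ₀/ω)·sinh(ωT) ⇒ p·(1 − cosh) = x(T) − x₀·cosh − (ẋ₀/ω)·sinh
numerator   = 0.0754 − (-0.0361)·2.766201 − (0.4677/3.2548)·2.579122 = -0.195348
denominator = 1 − 2.766201 = -1.766201
p = -0.195348 / -1.766201 = 0.1106

p = 0.1106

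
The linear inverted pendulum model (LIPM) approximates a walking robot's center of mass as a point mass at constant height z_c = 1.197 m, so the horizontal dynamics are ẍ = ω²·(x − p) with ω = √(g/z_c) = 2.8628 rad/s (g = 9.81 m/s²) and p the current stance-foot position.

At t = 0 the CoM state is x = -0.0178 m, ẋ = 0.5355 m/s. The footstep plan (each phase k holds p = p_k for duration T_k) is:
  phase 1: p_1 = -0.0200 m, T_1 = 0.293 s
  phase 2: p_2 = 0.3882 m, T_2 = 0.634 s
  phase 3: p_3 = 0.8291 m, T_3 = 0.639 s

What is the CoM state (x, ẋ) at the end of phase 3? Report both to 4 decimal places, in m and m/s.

x = -0.0187, ẋ = -2.1879

phase 1: p=-0.0200, T=0.293, ωT=0.838800, cosh=1.372909, sinh=0.940681; start (x,ẋ)=(-0.017800, 0.535500) → end (x,ẋ)=(0.158979, 0.741117)
phase 2: p=0.3882, T=0.634, ωT=1.815015, cosh=3.152002, sinh=2.989167; start (x,ẋ)=(0.158979, 0.741117) → end (x,ẋ)=(0.439526, 0.374472)
phase 3: p=0.8291, T=0.639, ωT=1.829329, cosh=3.195114, sinh=3.034593; start (x,ẋ)=(0.439526, 0.374472) → end (x,ẋ)=(-0.018689, -2.187915)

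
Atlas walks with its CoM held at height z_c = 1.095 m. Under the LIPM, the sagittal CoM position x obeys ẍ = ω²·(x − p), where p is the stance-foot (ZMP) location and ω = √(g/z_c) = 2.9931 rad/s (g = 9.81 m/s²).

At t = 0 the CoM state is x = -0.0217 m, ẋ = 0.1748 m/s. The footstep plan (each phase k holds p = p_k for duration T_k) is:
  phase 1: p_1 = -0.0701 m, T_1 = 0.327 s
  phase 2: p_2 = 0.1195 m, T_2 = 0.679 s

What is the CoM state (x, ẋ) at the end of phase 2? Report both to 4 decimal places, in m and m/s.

phase 1: p=-0.0701, T=0.327, ωT=0.978744, cosh=1.518447, sinh=1.142664; start (x,ẋ)=(-0.021700, 0.174800) → end (x,ẋ)=(0.070126, 0.430958)
phase 2: p=0.1195, T=0.679, ωT=2.032315, cosh=3.881382, sinh=3.750350; start (x,ẋ)=(0.070126, 0.430958) → end (x,ẋ)=(0.467848, 1.118475)

x = 0.4678, ẋ = 1.1185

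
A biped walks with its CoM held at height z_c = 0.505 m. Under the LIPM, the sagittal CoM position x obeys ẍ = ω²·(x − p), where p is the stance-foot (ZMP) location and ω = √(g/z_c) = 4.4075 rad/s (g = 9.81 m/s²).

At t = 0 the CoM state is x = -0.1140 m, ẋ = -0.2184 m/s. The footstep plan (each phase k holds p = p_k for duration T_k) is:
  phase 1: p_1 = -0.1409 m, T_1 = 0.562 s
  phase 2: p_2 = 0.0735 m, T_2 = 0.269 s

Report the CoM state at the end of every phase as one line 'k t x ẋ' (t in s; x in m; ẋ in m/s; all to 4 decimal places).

phase 1: p=-0.1409, T=0.562, ωT=2.477015, cosh=5.994833, sinh=5.910840; start (x,ẋ)=(-0.114000, -0.218400) → end (x,ẋ)=(-0.272532, -0.608472)
phase 2: p=0.0735, T=0.269, ωT=1.185617, cosh=1.789132, sinh=1.483575; start (x,ẋ)=(-0.272532, -0.608472) → end (x,ẋ)=(-0.750411, -3.351293)

1 0.5620 -0.2725 -0.6085
2 0.8310 -0.7504 -3.3513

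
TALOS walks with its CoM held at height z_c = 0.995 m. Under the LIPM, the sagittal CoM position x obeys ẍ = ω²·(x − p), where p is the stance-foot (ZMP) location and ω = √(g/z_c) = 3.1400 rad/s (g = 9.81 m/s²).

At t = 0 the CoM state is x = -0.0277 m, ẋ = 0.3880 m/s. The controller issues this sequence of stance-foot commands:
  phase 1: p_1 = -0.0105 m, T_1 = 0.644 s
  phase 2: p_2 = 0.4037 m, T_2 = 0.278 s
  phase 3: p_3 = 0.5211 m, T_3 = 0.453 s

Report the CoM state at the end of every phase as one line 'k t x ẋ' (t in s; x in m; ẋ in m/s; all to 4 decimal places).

1 0.6440 0.3820 1.2908
2 0.9220 0.7793 1.7472
3 1.3750 2.1745 5.4174

phase 1: p=-0.0105, T=0.644, ωT=2.022160, cosh=3.843497, sinh=3.711128; start (x,ẋ)=(-0.027700, 0.388000) → end (x,ẋ)=(0.381964, 1.290846)
phase 2: p=0.4037, T=0.278, ωT=0.872920, cosh=1.405810, sinh=0.988080; start (x,ẋ)=(0.381964, 1.290846) → end (x,ẋ)=(0.779341, 1.747249)
phase 3: p=0.5211, T=0.453, ωT=1.422420, cosh=2.194137, sinh=1.953007; start (x,ẋ)=(0.779341, 1.747249) → end (x,ẋ)=(2.174465, 5.417353)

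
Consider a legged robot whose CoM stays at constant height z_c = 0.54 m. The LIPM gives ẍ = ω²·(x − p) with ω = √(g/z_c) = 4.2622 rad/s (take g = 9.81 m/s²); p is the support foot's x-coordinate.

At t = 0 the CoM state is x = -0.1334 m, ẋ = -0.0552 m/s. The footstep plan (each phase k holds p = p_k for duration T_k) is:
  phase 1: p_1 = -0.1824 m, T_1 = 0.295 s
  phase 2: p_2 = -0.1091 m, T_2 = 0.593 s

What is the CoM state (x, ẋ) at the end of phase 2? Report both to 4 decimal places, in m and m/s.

phase 1: p=-0.1824, T=0.295, ωT=1.257349, cosh=1.900247, sinh=1.615840; start (x,ẋ)=(-0.133400, -0.055200) → end (x,ẋ)=(-0.110215, 0.232571)
phase 2: p=-0.1091, T=0.593, ωT=2.527485, cosh=6.300914, sinh=6.221055; start (x,ẋ)=(-0.110215, 0.232571) → end (x,ẋ)=(0.223334, 1.435853)

x = 0.2233, ẋ = 1.4359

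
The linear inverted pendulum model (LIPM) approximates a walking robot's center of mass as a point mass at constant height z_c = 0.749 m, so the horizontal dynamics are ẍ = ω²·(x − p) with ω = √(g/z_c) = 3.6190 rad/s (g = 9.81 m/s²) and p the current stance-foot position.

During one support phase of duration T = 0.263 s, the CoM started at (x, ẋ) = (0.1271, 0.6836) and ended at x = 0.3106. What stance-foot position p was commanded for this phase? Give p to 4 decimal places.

p = 0.1777

ωT = 3.6190·0.263 = 0.951797; cosh(ωT) = 1.488204, sinh(ωT) = 1.102157
x(T) = p + (x₀−p)·cosh(ωT) + (ẋ₀/ω)·sinh(ωT) ⇒ p·(1 − cosh) = x(T) − x₀·cosh − (ẋ₀/ω)·sinh
numerator   = 0.3106 − (0.1271)·1.488204 − (0.6836/3.6190)·1.102157 = -0.086739
denominator = 1 − 1.488204 = -0.488204
p = -0.086739 / -0.488204 = 0.1777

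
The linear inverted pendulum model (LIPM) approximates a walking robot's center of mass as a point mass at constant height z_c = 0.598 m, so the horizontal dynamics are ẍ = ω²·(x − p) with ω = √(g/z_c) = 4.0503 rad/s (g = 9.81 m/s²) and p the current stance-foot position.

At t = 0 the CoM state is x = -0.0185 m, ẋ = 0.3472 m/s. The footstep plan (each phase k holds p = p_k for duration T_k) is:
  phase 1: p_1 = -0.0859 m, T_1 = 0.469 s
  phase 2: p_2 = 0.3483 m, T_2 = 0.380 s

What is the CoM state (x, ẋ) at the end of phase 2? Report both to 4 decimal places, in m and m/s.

x = 1.6743, ẋ = 5.7502

phase 1: p=-0.0859, T=0.469, ωT=1.899591, cosh=3.416394, sinh=3.266764; start (x,ẋ)=(-0.018500, 0.347200) → end (x,ẋ)=(0.424399, 2.077967)
phase 2: p=0.3483, T=0.380, ωT=1.539114, cosh=2.437515, sinh=2.222944; start (x,ẋ)=(0.424399, 2.077967) → end (x,ẋ)=(1.674251, 5.750237)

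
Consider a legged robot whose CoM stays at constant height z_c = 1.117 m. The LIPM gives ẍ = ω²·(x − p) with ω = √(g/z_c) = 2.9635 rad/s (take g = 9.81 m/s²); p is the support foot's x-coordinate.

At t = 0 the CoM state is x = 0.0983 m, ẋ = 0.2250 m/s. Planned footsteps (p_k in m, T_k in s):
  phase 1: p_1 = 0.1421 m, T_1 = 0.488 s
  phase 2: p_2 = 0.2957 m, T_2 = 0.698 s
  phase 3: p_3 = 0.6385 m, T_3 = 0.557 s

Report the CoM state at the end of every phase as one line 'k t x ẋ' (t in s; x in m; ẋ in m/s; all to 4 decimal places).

phase 1: p=0.1421, T=0.488, ωT=1.446188, cosh=2.241180, sinh=2.005714; start (x,ẋ)=(0.098300, 0.225000) → end (x,ẋ)=(0.196218, 0.243921)
phase 2: p=0.2957, T=0.698, ωT=2.068523, cosh=4.019750, sinh=3.893377; start (x,ẋ)=(0.196218, 0.243921) → end (x,ẋ)=(0.216264, -0.167328)
phase 3: p=0.6385, T=0.557, ωT=1.650670, cosh=2.701194, sinh=2.509273; start (x,ẋ)=(0.216264, -0.167328) → end (x,ẋ)=(-0.643723, -3.591830)

1 0.4880 0.1962 0.2439
2 1.1860 0.2163 -0.1673
3 1.7430 -0.6437 -3.5918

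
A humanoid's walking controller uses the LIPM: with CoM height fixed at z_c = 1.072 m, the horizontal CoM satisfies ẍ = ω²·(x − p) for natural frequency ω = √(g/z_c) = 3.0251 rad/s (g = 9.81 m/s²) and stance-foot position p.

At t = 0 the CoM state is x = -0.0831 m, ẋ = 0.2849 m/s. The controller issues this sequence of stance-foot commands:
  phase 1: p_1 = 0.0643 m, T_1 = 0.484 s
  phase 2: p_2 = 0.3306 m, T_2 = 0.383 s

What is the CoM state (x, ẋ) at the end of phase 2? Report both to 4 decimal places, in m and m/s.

x = -0.5106, ẋ = -2.2389

phase 1: p=0.0643, T=0.484, ωT=1.464148, cosh=2.277567, sinh=2.046292; start (x,ẋ)=(-0.083100, 0.284900) → end (x,ẋ)=(-0.078696, -0.263562)
phase 2: p=0.3306, T=0.383, ωT=1.158613, cosh=1.749717, sinh=1.435796; start (x,ẋ)=(-0.078696, -0.263562) → end (x,ẋ)=(-0.510647, -2.238907)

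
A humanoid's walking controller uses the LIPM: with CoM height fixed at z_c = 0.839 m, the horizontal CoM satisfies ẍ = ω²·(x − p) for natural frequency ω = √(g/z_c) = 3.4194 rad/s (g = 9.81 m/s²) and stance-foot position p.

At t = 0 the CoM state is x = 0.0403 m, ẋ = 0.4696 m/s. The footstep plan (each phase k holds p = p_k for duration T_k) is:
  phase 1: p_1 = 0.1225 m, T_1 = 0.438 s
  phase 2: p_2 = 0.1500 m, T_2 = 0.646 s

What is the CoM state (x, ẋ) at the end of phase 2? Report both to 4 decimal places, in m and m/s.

x = 1.1430, ẋ = 3.4243

phase 1: p=0.1225, T=0.438, ωT=1.497697, cosh=2.347513, sinh=2.123868; start (x,ẋ)=(0.040300, 0.469600) → end (x,ẋ)=(0.221214, 0.505426)
phase 2: p=0.1500, T=0.646, ωT=2.208932, cosh=4.607904, sinh=4.498086; start (x,ẋ)=(0.221214, 0.505426) → end (x,ẋ)=(1.143015, 3.424279)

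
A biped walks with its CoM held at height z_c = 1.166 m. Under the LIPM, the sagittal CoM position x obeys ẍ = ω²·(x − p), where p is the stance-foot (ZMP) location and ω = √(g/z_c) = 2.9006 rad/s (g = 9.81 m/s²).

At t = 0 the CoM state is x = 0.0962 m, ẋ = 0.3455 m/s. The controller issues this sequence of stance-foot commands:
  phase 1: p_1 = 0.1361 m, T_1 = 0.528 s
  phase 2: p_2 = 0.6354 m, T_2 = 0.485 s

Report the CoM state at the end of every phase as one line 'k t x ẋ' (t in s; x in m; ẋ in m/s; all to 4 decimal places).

phase 1: p=0.1361, T=0.528, ωT=1.531517, cosh=2.420697, sinh=2.204490; start (x,ẋ)=(0.096200, 0.345500) → end (x,ẋ)=(0.302098, 0.581217)
phase 2: p=0.6354, T=0.485, ωT=1.406791, cosh=2.163880, sinh=1.918952; start (x,ẋ)=(0.302098, 0.581217) → end (x,ẋ)=(0.298691, -0.597512)

1 0.5280 0.3021 0.5812
2 1.0130 0.2987 -0.5975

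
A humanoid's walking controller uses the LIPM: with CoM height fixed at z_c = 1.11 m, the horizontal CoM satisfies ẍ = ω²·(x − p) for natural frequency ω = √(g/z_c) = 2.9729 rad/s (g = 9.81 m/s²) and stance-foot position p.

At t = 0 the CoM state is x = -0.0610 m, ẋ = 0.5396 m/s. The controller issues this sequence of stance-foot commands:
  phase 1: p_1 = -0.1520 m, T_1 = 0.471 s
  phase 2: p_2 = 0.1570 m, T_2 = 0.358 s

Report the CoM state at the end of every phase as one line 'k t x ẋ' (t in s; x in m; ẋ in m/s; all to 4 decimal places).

phase 1: p=-0.1520, T=0.471, ωT=1.400236, cosh=2.151348, sinh=1.904809; start (x,ẋ)=(-0.061000, 0.539600) → end (x,ẋ)=(0.389507, 1.676183)
phase 2: p=0.1570, T=0.358, ωT=1.064298, cosh=1.621887, sinh=1.276917; start (x,ẋ)=(0.389507, 1.676183) → end (x,ẋ)=(1.254053, 3.601211)

1 0.4710 0.3895 1.6762
2 0.8290 1.2541 3.6012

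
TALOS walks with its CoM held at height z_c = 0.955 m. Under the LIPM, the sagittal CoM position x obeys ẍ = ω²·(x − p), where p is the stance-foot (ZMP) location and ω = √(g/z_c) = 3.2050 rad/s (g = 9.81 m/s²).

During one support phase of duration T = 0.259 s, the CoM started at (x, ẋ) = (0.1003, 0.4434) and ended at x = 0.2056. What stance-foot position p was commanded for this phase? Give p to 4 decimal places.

ωT = 3.2050·0.259 = 0.830095; cosh(ωT) = 1.364772, sinh(ωT) = 0.928764
x(T) = p + (x₀−p)·cosh(ωT) + (ẋ₀/ω)·sinh(ωT) ⇒ p·(1 − cosh) = x(T) − x₀·cosh − (ẋ₀/ω)·sinh
numerator   = 0.2056 − (0.1003)·1.364772 − (0.4434/3.2050)·0.928764 = -0.059778
denominator = 1 − 1.364772 = -0.364772
p = -0.059778 / -0.364772 = 0.1639

p = 0.1639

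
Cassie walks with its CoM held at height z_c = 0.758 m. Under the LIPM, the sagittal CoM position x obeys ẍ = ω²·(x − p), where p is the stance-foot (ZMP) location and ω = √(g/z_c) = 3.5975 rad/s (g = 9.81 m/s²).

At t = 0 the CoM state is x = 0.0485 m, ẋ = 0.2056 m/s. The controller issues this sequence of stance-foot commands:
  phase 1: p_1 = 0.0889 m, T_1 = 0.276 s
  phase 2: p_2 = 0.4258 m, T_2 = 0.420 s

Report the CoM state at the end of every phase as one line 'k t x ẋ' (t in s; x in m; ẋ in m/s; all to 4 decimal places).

phase 1: p=0.0889, T=0.276, ωT=0.992910, cosh=1.534787, sinh=1.164290; start (x,ẋ)=(0.048500, 0.205600) → end (x,ẋ)=(0.093435, 0.146335)
phase 2: p=0.4258, T=0.420, ωT=1.510950, cosh=2.375867, sinh=2.155167; start (x,ẋ)=(0.093435, 0.146335) → end (x,ẋ)=(-0.276190, -2.229225)

1 0.2760 0.0934 0.1463
2 0.6960 -0.2762 -2.2292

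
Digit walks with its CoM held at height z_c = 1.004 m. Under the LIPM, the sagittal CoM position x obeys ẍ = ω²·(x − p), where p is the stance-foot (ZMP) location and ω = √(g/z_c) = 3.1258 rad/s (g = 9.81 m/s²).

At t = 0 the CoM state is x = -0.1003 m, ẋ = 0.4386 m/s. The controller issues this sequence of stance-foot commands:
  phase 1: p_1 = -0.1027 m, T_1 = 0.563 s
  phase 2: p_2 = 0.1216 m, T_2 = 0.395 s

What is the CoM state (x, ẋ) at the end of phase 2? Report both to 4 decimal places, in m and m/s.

x = 1.1255, ẋ = 3.3634

phase 1: p=-0.1027, T=0.563, ωT=1.759825, cosh=2.991749, sinh=2.819674; start (x,ẋ)=(-0.100300, 0.438600) → end (x,ẋ)=(0.300126, 1.333334)
phase 2: p=0.1216, T=0.395, ωT=1.234691, cosh=1.864120, sinh=1.573196; start (x,ẋ)=(0.300126, 1.333334) → end (x,ẋ)=(1.125452, 3.363395)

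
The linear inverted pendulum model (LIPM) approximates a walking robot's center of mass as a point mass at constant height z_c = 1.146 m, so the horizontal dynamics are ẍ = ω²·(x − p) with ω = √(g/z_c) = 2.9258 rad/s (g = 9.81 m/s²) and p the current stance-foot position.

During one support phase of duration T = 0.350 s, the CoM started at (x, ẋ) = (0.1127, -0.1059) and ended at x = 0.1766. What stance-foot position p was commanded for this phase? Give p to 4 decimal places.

p = -0.0758

ωT = 2.9258·0.350 = 1.024030; cosh(ωT) = 1.571769, sinh(ωT) = 1.212624
x(T) = p + (x₀−p)·cosh(ωT) + (ẋ₀/ω)·sinh(ωT) ⇒ p·(1 − cosh) = x(T) − x₀·cosh − (ẋ₀/ω)·sinh
numerator   = 0.1766 − (0.1127)·1.571769 − (-0.1059/2.9258)·1.212624 = 0.043353
denominator = 1 − 1.571769 = -0.571769
p = 0.043353 / -0.571769 = -0.0758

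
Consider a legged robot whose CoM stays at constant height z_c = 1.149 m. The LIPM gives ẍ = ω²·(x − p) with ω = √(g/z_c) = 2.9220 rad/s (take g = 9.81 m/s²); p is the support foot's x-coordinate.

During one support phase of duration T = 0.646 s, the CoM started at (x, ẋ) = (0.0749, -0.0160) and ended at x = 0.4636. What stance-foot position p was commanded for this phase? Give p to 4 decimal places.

ωT = 2.9220·0.646 = 1.887612; cosh(ωT) = 3.377507, sinh(ωT) = 3.226074
x(T) = p + (x₀−p)·cosh(ωT) + (ẋ₀/ω)·sinh(ωT) ⇒ p·(1 − cosh) = x(T) − x₀·cosh − (ẋ₀/ω)·sinh
numerator   = 0.4636 − (0.0749)·3.377507 − (-0.0160/2.9220)·3.226074 = 0.228290
denominator = 1 − 3.377507 = -2.377507
p = 0.228290 / -2.377507 = -0.0960

p = -0.0960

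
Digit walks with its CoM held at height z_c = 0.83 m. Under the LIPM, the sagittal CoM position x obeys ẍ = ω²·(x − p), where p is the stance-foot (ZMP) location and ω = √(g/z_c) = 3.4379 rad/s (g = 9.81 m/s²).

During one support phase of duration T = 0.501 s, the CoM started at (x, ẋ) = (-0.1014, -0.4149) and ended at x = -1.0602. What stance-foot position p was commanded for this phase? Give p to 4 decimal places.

ωT = 3.4379·0.501 = 1.722388; cosh(ωT) = 2.888259, sinh(ωT) = 2.709620
x(T) = p + (x₀−p)·cosh(ωT) + (ẋ₀/ω)·sinh(ωT) ⇒ p·(1 − cosh) = x(T) − x₀·cosh − (ẋ₀/ω)·sinh
numerator   = -1.0602 − (-0.1014)·2.888259 − (-0.4149/3.4379)·2.709620 = -0.440322
denominator = 1 − 2.888259 = -1.888259
p = -0.440322 / -1.888259 = 0.2332

p = 0.2332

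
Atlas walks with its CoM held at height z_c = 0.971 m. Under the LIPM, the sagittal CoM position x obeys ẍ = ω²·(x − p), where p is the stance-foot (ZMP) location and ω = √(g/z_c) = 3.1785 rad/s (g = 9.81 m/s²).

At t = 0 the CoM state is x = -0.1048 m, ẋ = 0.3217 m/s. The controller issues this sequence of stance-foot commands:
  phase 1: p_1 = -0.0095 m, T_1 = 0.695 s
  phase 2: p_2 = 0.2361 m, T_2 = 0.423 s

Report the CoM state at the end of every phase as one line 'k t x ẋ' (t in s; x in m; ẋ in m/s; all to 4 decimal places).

phase 1: p=-0.0095, T=0.695, ωT=2.209058, cosh=4.608466, sinh=4.498662; start (x,ẋ)=(-0.104800, 0.321700) → end (x,ẋ)=(0.006628, 0.119849)
phase 2: p=0.2361, T=0.423, ωT=1.344505, cosh=2.048479, sinh=1.787810; start (x,ẋ)=(0.006628, 0.119849) → end (x,ẋ)=(-0.166556, -1.058476)

1 0.6950 0.0066 0.1198
2 1.1180 -0.1666 -1.0585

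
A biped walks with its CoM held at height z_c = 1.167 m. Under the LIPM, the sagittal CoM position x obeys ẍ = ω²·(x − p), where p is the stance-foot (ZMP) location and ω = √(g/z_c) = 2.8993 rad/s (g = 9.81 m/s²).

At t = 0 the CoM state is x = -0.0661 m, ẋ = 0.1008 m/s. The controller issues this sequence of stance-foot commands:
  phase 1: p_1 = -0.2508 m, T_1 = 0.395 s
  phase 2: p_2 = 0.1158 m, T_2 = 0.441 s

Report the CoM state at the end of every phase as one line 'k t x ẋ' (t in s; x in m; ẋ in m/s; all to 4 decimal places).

phase 1: p=-0.2508, T=0.395, ωT=1.145224, cosh=1.730648, sinh=1.412495; start (x,ẋ)=(-0.066100, 0.100800) → end (x,ẋ)=(0.117959, 0.930842)
phase 2: p=0.1158, T=0.441, ωT=1.278591, cosh=1.935003, sinh=1.656574; start (x,ẋ)=(0.117959, 0.930842) → end (x,ẋ)=(0.651833, 1.811551)

1 0.3950 0.1180 0.9308
2 0.8360 0.6518 1.8116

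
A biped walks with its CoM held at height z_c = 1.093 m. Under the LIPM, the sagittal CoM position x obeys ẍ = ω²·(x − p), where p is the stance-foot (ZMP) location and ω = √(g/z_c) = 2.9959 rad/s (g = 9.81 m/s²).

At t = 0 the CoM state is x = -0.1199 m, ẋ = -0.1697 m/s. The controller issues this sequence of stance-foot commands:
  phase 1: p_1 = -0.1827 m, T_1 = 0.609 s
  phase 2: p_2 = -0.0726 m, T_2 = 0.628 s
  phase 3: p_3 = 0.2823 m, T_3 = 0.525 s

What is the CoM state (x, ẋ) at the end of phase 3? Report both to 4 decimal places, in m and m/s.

x = -1.7492, ẋ = -5.8569

phase 1: p=-0.1827, T=0.609, ωT=1.824503, cosh=3.180506, sinh=3.019208; start (x,ẋ)=(-0.119900, -0.169700) → end (x,ẋ)=(-0.153984, 0.028310)
phase 2: p=-0.0726, T=0.628, ωT=1.881425, cosh=3.357612, sinh=3.205239; start (x,ẋ)=(-0.153984, 0.028310) → end (x,ẋ)=(-0.315570, -0.686448)
phase 3: p=0.2823, T=0.525, ωT=1.572847, cosh=2.513904, sinh=2.306451; start (x,ẋ)=(-0.315570, -0.686448) → end (x,ẋ)=(-1.749163, -5.856883)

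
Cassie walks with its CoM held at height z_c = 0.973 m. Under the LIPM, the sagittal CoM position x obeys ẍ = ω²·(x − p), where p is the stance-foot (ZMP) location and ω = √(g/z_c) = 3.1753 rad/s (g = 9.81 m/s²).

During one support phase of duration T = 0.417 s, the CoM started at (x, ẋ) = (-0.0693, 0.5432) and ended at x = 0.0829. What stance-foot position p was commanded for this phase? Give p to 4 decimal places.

p = 0.0755

ωT = 3.1753·0.417 = 1.324100; cosh(ωT) = 2.012422, sinh(ωT) = 1.746380
x(T) = p + (x₀−p)·cosh(ωT) + (ẋ₀/ω)·sinh(ωT) ⇒ p·(1 − cosh) = x(T) − x₀·cosh − (ẋ₀/ω)·sinh
numerator   = 0.0829 − (-0.0693)·2.012422 − (0.5432/3.1753)·1.746380 = -0.076393
denominator = 1 − 2.012422 = -1.012422
p = -0.076393 / -1.012422 = 0.0755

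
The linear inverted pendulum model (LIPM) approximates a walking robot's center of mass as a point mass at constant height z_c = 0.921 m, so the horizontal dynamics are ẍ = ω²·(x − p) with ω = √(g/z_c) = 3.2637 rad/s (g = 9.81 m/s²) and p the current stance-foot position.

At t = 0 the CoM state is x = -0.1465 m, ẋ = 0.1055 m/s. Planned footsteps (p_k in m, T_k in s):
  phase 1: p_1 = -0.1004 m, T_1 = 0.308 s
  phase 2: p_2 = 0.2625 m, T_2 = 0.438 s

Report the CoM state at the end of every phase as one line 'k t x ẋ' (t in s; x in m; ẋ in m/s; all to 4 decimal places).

phase 1: p=-0.1004, T=0.308, ωT=1.005220, cosh=1.549236, sinh=1.183272; start (x,ẋ)=(-0.146500, 0.105500) → end (x,ẋ)=(-0.133570, -0.014587)
phase 2: p=0.2625, T=0.438, ωT=1.429501, cosh=2.208021, sinh=1.968592; start (x,ẋ)=(-0.133570, -0.014587) → end (x,ẋ)=(-0.620829, -2.576917)

1 0.3080 -0.1336 -0.0146
2 0.7460 -0.6208 -2.5769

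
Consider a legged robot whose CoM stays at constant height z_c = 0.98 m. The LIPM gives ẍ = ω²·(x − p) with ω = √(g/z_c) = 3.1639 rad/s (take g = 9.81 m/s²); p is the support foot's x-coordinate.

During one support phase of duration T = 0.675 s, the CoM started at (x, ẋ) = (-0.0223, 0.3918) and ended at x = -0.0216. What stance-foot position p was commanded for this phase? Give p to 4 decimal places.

p = 0.1345

ωT = 3.1639·0.675 = 2.135633; cosh(ωT) = 4.290284, sinh(ωT) = 4.172114
x(T) = p + (x₀−p)·cosh(ωT) + (ẋ₀/ω)·sinh(ωT) ⇒ p·(1 − cosh) = x(T) − x₀·cosh − (ẋ₀/ω)·sinh
numerator   = -0.0216 − (-0.0223)·4.290284 − (0.3918/3.1639)·4.172114 = -0.442578
denominator = 1 − 4.290284 = -3.290284
p = -0.442578 / -3.290284 = 0.1345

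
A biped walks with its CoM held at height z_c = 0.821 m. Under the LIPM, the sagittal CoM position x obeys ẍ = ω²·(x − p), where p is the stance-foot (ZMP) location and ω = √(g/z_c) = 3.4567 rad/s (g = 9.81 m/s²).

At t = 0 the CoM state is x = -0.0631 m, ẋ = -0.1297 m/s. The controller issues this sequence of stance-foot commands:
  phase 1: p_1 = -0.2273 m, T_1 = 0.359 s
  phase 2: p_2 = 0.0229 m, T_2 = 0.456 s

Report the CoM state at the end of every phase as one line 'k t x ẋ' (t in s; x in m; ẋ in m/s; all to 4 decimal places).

1 0.3590 0.0209 0.6565
2 0.8150 0.4577 1.6399

phase 1: p=-0.2273, T=0.359, ωT=1.240955, cosh=1.874012, sinh=1.584904; start (x,ẋ)=(-0.063100, -0.129700) → end (x,ẋ)=(0.020945, 0.656517)
phase 2: p=0.0229, T=0.456, ωT=1.576255, cosh=2.521778, sinh=2.315031; start (x,ẋ)=(0.020945, 0.656517) → end (x,ẋ)=(0.457654, 1.639945)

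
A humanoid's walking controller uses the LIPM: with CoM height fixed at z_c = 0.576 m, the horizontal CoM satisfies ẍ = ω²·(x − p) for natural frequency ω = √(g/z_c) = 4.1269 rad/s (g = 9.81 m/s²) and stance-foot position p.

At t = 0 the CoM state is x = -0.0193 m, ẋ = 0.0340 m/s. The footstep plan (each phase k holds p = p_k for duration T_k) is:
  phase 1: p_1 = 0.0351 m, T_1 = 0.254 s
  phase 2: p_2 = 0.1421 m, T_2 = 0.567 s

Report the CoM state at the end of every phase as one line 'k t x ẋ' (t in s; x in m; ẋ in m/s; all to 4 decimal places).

phase 1: p=0.0351, T=0.254, ωT=1.048233, cosh=1.601581, sinh=1.251024; start (x,ẋ)=(-0.019300, 0.034000) → end (x,ẋ)=(-0.041719, -0.226405)
phase 2: p=0.1421, T=0.567, ωT=2.339952, cosh=5.238537, sinh=5.142205; start (x,ẋ)=(-0.041719, -0.226405) → end (x,ẋ)=(-1.102950, -5.086929)

1 0.2540 -0.0417 -0.2264
2 0.8210 -1.1029 -5.0869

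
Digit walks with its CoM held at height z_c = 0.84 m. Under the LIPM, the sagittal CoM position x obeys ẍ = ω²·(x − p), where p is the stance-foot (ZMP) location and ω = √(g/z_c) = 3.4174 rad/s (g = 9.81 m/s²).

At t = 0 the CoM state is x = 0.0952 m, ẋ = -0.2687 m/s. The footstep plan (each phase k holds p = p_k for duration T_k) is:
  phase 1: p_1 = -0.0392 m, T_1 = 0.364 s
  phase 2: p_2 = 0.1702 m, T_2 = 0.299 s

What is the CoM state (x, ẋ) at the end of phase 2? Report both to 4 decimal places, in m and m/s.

phase 1: p=-0.0392, T=0.364, ωT=1.243934, cosh=1.878741, sinh=1.590493; start (x,ẋ)=(0.095200, -0.268700) → end (x,ẋ)=(0.088247, 0.225693)
phase 2: p=0.1702, T=0.299, ωT=1.021803, cosh=1.569072, sinh=1.209126; start (x,ẋ)=(0.088247, 0.225693) → end (x,ẋ)=(0.121464, 0.015494)

x = 0.1215, ẋ = 0.0155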